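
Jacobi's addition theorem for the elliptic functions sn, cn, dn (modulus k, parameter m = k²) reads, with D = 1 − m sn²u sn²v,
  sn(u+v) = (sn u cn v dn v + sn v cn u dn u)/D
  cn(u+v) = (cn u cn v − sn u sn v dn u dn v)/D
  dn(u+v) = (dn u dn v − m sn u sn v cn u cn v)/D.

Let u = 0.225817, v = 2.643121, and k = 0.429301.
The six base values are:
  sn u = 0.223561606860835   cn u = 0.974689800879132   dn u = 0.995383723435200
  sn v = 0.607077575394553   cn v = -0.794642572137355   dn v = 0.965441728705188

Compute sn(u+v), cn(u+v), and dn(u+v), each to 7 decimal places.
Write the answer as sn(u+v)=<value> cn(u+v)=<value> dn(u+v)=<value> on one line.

m = k² = 0.184299348601
D = 1 − m·sn²u·sn²v = 0.9966052591452397
sn(u+v) = (sn u·cn v·dn v + sn v·cn u·dn u)/D = 0.4174685742141661/0.9966052591452397 = 0.4188905992450985
cn(u+v) = (cn u·cn v − sn u·sn v·dn u·dn v)/D = -0.9049541602200311/0.9966052591452397 = -0.9080367095355134
dn(u+v) = (dn u·dn v − m·sn u·sn v·cn u·cn v)/D = 0.9803582764248277/0.9966052591452397 = 0.9836976751112606

sn(u+v)=0.4188906 cn(u+v)=-0.9080367 dn(u+v)=0.9836977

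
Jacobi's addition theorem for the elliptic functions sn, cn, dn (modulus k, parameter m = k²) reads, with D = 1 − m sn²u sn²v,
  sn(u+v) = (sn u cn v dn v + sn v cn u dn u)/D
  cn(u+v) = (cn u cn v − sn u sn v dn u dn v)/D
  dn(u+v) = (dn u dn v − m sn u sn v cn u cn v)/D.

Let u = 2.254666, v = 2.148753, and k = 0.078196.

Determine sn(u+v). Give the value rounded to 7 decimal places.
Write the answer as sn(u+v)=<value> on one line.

sn u = 0.7777822609873982, cn u = -0.6285338133253698, dn u = 0.9981487830383476
sn v = 0.8397540678718514, cn v = -0.5429669469614868, dn v = 0.9978416978904376
m = k² = 0.006114614416
D = 1 − m·sn²u·sn²v = 0.9973915087979829
sn(u+v) = (sn u·cn v·dn v + sn v·cn u·dn u)/D = -0.9482353155832097/0.9973915087979829 = -0.9507152479430927

sn(u+v)=-0.9507152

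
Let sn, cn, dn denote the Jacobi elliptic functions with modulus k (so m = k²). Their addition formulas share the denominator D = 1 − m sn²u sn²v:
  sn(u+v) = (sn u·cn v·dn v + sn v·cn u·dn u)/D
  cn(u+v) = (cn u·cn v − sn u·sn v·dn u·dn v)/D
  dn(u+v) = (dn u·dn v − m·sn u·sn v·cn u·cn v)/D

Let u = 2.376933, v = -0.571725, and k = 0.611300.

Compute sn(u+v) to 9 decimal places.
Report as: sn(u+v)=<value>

sn(u+v)=0.999351357

sn u = 0.8777787333704866, cn u = -0.479066274373916, dn u = 0.8438455514321251
sn v = -0.5319252723019433, cn v = 0.8467912993686836, dn v = 0.9456569807007632
m = k² = 0.37368769
D = 1 − m·sn²u·sn²v = 0.9185332952215116
sn(u+v) = (sn u·cn v·dn v + sn v·cn u·dn u)/D = 0.9179374954308203/0.9185332952215116 = 0.9993513574371329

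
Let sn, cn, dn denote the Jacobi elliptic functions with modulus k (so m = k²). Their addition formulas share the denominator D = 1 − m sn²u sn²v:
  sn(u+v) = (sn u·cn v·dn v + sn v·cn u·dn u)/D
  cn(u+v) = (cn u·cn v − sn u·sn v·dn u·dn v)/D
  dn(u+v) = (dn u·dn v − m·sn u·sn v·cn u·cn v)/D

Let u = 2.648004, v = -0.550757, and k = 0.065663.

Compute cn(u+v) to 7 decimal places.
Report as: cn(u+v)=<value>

cn(u+v)=-0.5001041

sn u = 0.4767021070009022, cn u = -0.8790649015749067, dn u = 0.9995099820286174
sn v = -0.5232361715173638, cn v = 0.8521877192355285, dn v = 0.9994096151778635
m = k² = 0.004311629569
D = 1 − m·sn²u·sn²v = 0.9997317553288311
cn(u+v) = (cn u·cn v − sn u·sn v·dn u·dn v)/D = -0.4999699384286098/0.9997317553288311 = -0.5001040886854295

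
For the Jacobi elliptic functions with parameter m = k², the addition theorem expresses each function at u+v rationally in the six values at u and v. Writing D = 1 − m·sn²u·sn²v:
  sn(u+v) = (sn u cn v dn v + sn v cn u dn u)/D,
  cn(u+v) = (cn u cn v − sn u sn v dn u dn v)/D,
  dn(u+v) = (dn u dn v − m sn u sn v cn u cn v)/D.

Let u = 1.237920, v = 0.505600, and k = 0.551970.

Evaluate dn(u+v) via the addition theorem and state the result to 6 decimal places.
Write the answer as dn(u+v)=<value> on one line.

sn u = 0.9196165434702986, cn u = 0.3928172768294954, dn u = 0.8615924124543792
sn v = 0.4788846076345026, cn v = 0.8778778574327687, dn v = 0.9644323120214924
m = k² = 0.3046708809
D = 1 − m·sn²u·sn²v = 0.9409110523635501
dn(u+v) = (dn u·dn v − m·sn u·sn v·cn u·cn v)/D = 0.7846782252617322/0.9409110523635501 = 0.8339557955989952

dn(u+v)=0.833956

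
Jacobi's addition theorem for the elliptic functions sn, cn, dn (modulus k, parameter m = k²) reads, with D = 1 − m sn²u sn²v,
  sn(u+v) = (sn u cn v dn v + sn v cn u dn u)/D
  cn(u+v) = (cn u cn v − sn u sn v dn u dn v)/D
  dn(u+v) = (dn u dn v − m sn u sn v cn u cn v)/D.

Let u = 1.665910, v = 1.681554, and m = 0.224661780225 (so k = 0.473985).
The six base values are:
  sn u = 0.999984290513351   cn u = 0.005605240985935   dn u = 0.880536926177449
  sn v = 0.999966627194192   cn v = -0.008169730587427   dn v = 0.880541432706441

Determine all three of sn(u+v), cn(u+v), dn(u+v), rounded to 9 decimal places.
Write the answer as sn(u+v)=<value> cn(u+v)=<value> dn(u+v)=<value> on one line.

m = k² = 0.224661780225
D = 1 − m·sn²u·sn²v = 0.7753602728286203
sn(u+v) = (sn u·cn v·dn v + sn v·cn u·dn u)/D = -0.002258216312893633/0.7753602728286203 = -0.002912473584254389
cn(u+v) = (cn u·cn v − sn u·sn v·dn u·dn v)/D = -0.7753569843239672/0.7753602728286203 = -0.9999957587398164
dn(u+v) = (dn u·dn v − m·sn u·sn v·cn u·cn v)/D = 0.7753595340285254/0.7753602728286203 = 0.9999990471525034

sn(u+v)=-0.002912474 cn(u+v)=-0.999995759 dn(u+v)=0.999999047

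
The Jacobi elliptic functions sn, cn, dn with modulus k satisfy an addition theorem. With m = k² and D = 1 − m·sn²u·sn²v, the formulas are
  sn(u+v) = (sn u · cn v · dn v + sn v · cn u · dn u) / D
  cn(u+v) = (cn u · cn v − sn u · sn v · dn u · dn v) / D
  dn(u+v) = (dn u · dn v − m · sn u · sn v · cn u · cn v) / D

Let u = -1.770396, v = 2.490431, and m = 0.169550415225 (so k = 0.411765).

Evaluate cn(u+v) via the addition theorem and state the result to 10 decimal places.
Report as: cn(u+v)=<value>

sn u = -0.993429414071472, cn u = -0.1144464908051433, dn u = 0.9125077292756181
sn v = 0.7076106845915044, cn v = -0.7066025184302293, dn v = 0.9566106434316685
m = k² = 0.169550415225
D = 1 − m·sn²u·sn²v = 0.9162158918786108
cn(u+v) = (cn u·cn v − sn u·sn v·dn u·dn v)/D = 0.6944933367569598/0.9162158918786108 = 0.758001845321597

cn(u+v)=0.7580018453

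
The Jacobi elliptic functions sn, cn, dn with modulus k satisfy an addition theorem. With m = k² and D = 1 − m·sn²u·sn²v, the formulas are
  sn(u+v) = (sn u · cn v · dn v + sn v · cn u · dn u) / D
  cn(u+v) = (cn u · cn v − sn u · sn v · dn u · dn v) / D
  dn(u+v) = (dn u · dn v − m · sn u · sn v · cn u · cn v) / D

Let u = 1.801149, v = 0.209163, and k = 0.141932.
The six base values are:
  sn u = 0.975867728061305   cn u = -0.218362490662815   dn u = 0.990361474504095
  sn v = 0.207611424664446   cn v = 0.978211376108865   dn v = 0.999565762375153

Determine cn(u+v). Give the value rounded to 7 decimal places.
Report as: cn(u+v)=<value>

cn(u+v)=-0.4145088

m = k² = 0.020144692624
D = 1 − m·sn²u·sn²v = 0.9991731151124212
cn(u+v) = (cn u·cn v − sn u·sn v·dn u·dn v)/D = -0.4141660549630945/0.9991731151124212 = -0.4145088060305695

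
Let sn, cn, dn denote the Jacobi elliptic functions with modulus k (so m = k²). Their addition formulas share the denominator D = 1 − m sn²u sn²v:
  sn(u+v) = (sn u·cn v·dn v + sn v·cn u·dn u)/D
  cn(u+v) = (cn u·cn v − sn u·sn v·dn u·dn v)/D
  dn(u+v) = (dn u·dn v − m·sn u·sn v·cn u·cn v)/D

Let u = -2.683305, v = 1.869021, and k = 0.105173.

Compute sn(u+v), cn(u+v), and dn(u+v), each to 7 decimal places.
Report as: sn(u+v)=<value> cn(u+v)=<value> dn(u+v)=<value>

sn(u+v)=-0.7266360 cn(u+v)=0.6870226 dn(u+v)=0.9970755

sn u = -0.4500755516398932, cn u = -0.8929904802493954, dn u = 0.9988790329252811
sn v = 0.9575923951948127, cn v = -0.2881263692636648, dn v = 0.9949155335140545
m = k² = 0.011061359929
D = 1 − m·sn²u·sn²v = 0.9979453363109083
sn(u+v) = (sn u·cn v·dn v + sn v·cn u·dn u)/D = -0.7251430425855392/0.9979453363109083 = -0.7266360352623784
cn(u+v) = (cn u·cn v − sn u·sn v·dn u·dn v)/D = 0.6856110136618859/0.9979453363109083 = 0.6870226140806223
dn(u+v) = (dn u·dn v − m·sn u·sn v·cn u·cn v)/D = 0.9950268702249569/0.9979453363109083 = 0.9970755251016653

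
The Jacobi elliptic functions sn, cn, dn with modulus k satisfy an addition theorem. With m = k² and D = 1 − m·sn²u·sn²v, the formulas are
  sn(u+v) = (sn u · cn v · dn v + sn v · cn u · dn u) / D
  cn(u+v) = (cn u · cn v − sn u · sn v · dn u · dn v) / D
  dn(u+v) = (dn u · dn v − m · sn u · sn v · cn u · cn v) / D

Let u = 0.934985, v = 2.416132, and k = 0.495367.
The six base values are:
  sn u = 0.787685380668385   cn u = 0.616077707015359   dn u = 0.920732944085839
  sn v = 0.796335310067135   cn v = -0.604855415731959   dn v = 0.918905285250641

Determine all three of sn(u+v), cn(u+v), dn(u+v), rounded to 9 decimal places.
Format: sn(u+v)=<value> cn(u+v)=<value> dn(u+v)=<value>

m = k² = 0.245388464689
D = 1 − m·sn²u·sn²v = 0.9034501374726548
sn(u+v) = (sn u·cn v·dn v + sn v·cn u·dn u)/D = 0.01391631725483736/0.9034501374726548 = 0.01540352552689558
cn(u+v) = (cn u·cn v − sn u·sn v·dn u·dn v)/D = -0.9033429509402404/0.9034501374726548 = -0.9998813586627877
dn(u+v) = (dn u·dn v − m·sn u·sn v·cn u·cn v)/D = 0.903423836311464/0.9034501374726548 = 0.9999708880876765

sn(u+v)=0.015403526 cn(u+v)=-0.999881359 dn(u+v)=0.999970888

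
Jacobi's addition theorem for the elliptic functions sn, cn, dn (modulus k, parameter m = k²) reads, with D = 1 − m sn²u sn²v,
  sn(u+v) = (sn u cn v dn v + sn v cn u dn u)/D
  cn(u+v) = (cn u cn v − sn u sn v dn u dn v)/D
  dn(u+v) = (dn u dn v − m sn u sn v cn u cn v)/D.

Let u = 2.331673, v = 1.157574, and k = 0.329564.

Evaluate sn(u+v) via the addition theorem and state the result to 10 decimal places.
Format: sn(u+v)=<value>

sn u = 0.7768439999233666, cn u = -0.6296930996787756, dn u = 0.9666715335728395
sn v = 0.9070136901527623, cn v = 0.4211011349729052, dn v = 0.9542784686344658
m = k² = 0.108612430096
D = 1 − m·sn²u·sn²v = 0.9460769006100662
sn(u+v) = (sn u·cn v·dn v + sn v·cn u·dn u)/D = -0.2399320224205704/0.9460769006100662 = -0.2536073148661099

sn(u+v)=-0.2536073149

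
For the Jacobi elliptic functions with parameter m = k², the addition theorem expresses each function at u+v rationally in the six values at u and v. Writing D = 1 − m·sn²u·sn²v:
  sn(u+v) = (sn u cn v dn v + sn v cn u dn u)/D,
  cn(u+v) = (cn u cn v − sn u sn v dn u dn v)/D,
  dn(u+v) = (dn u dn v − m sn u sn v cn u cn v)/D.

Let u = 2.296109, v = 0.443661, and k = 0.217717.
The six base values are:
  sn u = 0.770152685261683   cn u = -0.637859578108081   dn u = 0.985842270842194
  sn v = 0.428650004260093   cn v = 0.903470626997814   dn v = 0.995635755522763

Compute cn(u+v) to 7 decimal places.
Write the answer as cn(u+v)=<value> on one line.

cn(u+v)=-0.9049942

m = k² = 0.047400692089
D = 1 − m·sn²u·sn²v = 0.9948341235453328
cn(u+v) = (cn u·cn v − sn u·sn v·dn u·dn v)/D = -0.9003191583657973/0.9948341235453328 = -0.9049942468371426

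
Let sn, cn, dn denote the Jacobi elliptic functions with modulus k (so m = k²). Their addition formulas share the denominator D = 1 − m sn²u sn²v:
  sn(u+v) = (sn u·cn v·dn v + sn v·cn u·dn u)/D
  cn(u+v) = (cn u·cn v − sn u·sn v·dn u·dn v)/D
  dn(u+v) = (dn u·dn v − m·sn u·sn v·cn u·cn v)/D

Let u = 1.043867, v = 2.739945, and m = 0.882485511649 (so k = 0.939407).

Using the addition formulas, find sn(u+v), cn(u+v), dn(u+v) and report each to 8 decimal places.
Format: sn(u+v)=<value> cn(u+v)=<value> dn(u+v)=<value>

sn u = 0.7901790432746423, cn u = 0.6128760719505787, dn u = 0.6700679958027065
sn v = 0.996631347475651, cn v = -0.08201193345402961, dn v = 0.3513545903463437
m = k² = 0.882485511649
D = 1 − m·sn²u·sn²v = 0.4526971811653948
sn(u+v) = (sn u·cn v·dn v + sn v·cn u·dn u)/D = 0.3865160193393343/0.4526971811653948 = 0.8538069937707852
cn(u+v) = (cn u·cn v − sn u·sn v·dn u·dn v)/D = -0.2356694817518163/0.4526971811653948 = -0.520589682368076
dn(u+v) = (dn u·dn v − m·sn u·sn v·cn u·cn v)/D = 0.2703629754843462/0.4526971811653948 = 0.5972269913153446

sn(u+v)=0.85380699 cn(u+v)=-0.52058968 dn(u+v)=0.59722699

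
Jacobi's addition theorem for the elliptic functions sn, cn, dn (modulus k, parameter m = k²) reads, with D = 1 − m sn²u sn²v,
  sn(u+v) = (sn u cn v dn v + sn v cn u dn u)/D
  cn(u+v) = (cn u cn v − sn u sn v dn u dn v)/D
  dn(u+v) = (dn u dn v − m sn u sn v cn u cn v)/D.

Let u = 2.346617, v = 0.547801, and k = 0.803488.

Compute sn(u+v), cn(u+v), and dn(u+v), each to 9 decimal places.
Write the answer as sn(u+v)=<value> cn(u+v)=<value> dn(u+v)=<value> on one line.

sn u = 0.9785109844916308, cn u = -0.206194697383855, dn u = 0.6179443566273433
sn v = 0.5066261574319128, cn v = 0.8621658405468027, dn v = 0.9133978390892731
m = k² = 0.645592966144
D = 1 − m·sn²u·sn²v = 0.8413407421550966
sn(u+v) = (sn u·cn v·dn v + sn v·cn u·dn u)/D = 0.7060250981339387/0.8413407421550966 = 0.8391666571684779
cn(u+v) = (cn u·cn v − sn u·sn v·dn u·dn v)/D = -0.4575836592526562/0.8413407421550966 = -0.5438743618674099
dn(u+v) = (dn u·dn v − m·sn u·sn v·cn u·cn v)/D = 0.6213248662673141/0.8413407421550966 = 0.7384937340319319

sn(u+v)=0.839166657 cn(u+v)=-0.543874362 dn(u+v)=0.738493734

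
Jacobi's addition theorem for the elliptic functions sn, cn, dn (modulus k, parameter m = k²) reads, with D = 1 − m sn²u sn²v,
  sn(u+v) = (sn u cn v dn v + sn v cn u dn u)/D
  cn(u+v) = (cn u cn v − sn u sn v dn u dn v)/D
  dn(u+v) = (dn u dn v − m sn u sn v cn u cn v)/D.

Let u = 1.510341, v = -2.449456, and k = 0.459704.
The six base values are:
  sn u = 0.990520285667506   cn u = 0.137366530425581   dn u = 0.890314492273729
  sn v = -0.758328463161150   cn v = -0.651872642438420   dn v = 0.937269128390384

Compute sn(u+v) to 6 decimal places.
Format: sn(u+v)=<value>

sn(u+v)=-0.792413

m = k² = 0.211327767616
D = 1 − m·sn²u·sn²v = 0.8807665725921679
sn(u+v) = (sn u·cn v·dn v + sn v·cn u·dn u)/D = -0.6979313123042301/0.8807665725921679 = -0.7924134884571757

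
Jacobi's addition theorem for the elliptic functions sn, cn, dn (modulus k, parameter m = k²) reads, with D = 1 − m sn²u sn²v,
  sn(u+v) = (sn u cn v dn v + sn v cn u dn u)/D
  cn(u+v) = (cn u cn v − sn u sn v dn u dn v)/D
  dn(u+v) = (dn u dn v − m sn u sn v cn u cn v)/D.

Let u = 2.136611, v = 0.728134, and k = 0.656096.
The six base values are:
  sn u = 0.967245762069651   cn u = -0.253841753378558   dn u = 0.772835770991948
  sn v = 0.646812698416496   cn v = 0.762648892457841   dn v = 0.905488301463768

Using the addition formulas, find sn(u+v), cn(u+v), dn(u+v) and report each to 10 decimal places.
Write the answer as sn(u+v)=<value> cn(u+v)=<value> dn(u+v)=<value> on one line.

m = k² = 0.430461961216
D = 1 − m·sn²u·sn²v = 0.8315133380375534
sn(u+v) = (sn u·cn v·dn v + sn v·cn u·dn u)/D = 0.5410601543539972/0.8315133380375534 = 0.6506932957094206
cn(u+v) = (cn u·cn v − sn u·sn v·dn u·dn v)/D = -0.6314018852559623/0.8315133380375534 = -0.7593406580177387
dn(u+v) = (dn u·dn v − m·sn u·sn v·cn u·cn v)/D = 0.751929767347744/0.8315133380375534 = 0.9042906865719872

sn(u+v)=0.6506932957 cn(u+v)=-0.7593406580 dn(u+v)=0.9042906866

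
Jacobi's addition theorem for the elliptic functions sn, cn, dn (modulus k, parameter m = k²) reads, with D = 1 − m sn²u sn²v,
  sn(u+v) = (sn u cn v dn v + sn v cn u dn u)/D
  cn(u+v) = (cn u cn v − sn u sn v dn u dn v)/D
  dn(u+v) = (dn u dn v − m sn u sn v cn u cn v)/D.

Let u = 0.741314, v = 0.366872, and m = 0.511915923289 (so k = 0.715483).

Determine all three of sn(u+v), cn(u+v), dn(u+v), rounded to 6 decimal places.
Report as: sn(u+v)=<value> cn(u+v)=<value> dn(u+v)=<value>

sn(u+v)=0.851012 cn(u+v)=0.525147 dn(u+v)=0.793259

sn u = 0.6521630339362882, cn u = 0.7580787407433451, dn u = 0.8844623498670215
sn v = 0.3548779416878832, cn v = 0.934912641107912, dn v = 0.9672280762531022
m = k² = 0.511915923289
D = 1 − m·sn²u·sn²v = 0.9725799017581411
sn(u+v) = (sn u·cn v·dn v + sn v·cn u·dn u)/D = 0.8276767737160318/0.9725799017581411 = 0.8510115952631073
cn(u+v) = (cn u·cn v − sn u·sn v·dn u·dn v)/D = 0.5107473186957481/0.9725799017581411 = 0.5251468982368089
dn(u+v) = (dn u·dn v − m·sn u·sn v·cn u·cn v)/D = 0.7715077802471512/0.9725799017581411 = 0.79325902052108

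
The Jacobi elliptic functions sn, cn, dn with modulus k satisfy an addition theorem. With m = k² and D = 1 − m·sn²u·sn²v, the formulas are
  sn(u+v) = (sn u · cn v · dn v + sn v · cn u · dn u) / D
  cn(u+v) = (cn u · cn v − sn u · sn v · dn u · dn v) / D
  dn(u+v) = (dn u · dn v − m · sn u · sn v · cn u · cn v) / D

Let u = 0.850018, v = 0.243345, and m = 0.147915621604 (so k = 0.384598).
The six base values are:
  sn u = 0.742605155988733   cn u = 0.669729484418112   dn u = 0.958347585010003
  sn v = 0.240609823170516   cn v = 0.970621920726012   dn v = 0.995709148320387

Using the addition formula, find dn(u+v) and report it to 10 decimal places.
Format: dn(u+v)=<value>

m = k² = 0.147915621604
D = 1 − m·sn²u·sn²v = 0.9952776663171727
dn(u+v) = (dn u·dn v − m·sn u·sn v·cn u·cn v)/D = 0.9370549943576954/0.9952776663171727 = 0.9415010766041614

dn(u+v)=0.9415010766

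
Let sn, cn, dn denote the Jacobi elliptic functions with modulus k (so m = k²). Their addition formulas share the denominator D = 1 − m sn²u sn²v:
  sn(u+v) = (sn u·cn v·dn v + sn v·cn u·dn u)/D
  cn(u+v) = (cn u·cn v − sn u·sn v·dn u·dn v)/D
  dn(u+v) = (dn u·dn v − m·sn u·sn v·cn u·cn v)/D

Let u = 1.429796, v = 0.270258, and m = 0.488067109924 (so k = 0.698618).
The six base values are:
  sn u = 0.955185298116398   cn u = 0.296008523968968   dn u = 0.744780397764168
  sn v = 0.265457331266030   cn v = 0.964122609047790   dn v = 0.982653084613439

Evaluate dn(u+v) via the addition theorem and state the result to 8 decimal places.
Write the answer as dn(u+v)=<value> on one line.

m = k² = 0.488067109924
D = 1 − m·sn²u·sn²v = 0.9686206279228761
dn(u+v) = (dn u·dn v − m·sn u·sn v·cn u·cn v)/D = 0.6965425699702431/0.9686206279228761 = 0.7191077186368815

dn(u+v)=0.71910772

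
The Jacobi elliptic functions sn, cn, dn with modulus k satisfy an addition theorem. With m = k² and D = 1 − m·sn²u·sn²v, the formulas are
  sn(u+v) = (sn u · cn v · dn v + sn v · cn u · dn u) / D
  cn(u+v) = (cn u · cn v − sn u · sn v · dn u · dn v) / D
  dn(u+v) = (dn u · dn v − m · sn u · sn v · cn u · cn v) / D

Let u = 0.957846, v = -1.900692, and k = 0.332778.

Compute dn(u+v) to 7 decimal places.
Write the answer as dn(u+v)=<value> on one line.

sn u = 0.8101318139890104, cn u = 0.5862477667018233, dn u = 0.9629740655961246
sn v = -0.9643803373702949, cn v = -0.264519498134932, dn v = 0.947104760228218
m = k² = 0.110741197284
D = 1 − m·sn²u·sn²v = 0.9324045780685082
dn(u+v) = (dn u·dn v − m·sn u·sn v·cn u·cn v)/D = 0.8986204228180815/0.9324045780685082 = 0.963766635165594

dn(u+v)=0.9637666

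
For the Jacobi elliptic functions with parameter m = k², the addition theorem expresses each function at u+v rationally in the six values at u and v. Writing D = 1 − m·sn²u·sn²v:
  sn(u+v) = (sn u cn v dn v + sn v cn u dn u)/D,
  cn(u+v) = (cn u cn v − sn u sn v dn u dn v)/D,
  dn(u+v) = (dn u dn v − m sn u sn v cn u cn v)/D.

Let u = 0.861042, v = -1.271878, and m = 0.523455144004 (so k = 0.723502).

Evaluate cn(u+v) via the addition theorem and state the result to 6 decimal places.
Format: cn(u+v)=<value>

cn(u+v)=0.919099

sn u = 0.7266706367264315, cn u = 0.6869860156652409, dn u = 0.8506405815869071
sn v = -0.9094577761865243, cn v = 0.4157962882636904, dn v = 0.7530227165681869
m = k² = 0.523455144004
D = 1 − m·sn²u·sn²v = 0.7713770751469932
cn(u+v) = (cn u·cn v − sn u·sn v·dn u·dn v)/D = 0.7089716358861388/0.7713770751469932 = 0.9190986596938179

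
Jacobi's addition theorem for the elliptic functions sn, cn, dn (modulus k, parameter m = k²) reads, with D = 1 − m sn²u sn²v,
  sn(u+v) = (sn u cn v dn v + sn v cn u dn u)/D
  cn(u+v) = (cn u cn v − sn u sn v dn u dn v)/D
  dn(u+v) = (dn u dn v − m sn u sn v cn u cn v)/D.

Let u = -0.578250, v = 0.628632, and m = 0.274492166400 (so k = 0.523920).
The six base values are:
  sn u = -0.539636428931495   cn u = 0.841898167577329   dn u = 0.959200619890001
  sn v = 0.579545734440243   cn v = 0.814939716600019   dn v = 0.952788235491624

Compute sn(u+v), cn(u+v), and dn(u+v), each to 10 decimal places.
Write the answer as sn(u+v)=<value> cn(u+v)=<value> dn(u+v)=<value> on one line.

sn(u+v)=0.0503548481 cn(u+v)=0.9987313899 dn(u+v)=0.9996519368

m = k² = 0.2744921664
D = 1 − m·sn²u·sn²v = 0.9731522496023793
sn(u+v) = (sn u·cn v·dn v + sn v·cn u·dn u)/D = 0.0490029337510434/0.9731522496023793 = 0.05035484814536012
cn(u+v) = (cn u·cn v − sn u·sn v·dn u·dn v)/D = 0.971917698876794/0.9731522496023793 = 0.9987313899483973
dn(u+v) = (dn u·dn v − m·sn u·sn v·cn u·cn v)/D = 0.9728135311012579/0.9731522496023793 = 0.9996519367845475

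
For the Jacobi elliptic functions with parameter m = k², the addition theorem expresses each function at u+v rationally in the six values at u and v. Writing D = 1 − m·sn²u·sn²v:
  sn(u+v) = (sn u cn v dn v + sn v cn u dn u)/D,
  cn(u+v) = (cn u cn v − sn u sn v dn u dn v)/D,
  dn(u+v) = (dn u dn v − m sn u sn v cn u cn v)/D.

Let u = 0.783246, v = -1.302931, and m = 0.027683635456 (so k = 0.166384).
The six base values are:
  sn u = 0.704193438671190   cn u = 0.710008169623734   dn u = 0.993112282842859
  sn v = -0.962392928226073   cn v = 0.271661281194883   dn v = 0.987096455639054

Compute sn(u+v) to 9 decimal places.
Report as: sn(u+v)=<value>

sn(u+v)=-0.496074321

m = k² = 0.027683635456
D = 1 − m·sn²u·sn²v = 0.9872851302300975
sn(u+v) = (sn u·cn v·dn v + sn v·cn u·dn u)/D = -0.4897668004422212/0.9872851302300975 = -0.4960743208277387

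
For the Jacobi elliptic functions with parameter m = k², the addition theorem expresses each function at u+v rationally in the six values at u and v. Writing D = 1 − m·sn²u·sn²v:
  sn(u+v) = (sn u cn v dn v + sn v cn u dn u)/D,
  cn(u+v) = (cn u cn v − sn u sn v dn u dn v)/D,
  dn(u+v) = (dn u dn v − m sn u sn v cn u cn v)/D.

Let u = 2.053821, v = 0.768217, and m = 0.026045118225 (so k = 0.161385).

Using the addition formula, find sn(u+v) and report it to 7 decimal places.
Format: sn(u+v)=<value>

sn(u+v)=0.3336271

sn u = 0.8929761989898676, cn u = -0.4501038858281589, dn u = 0.9895612429978536
sn v = 0.6935962247533102, cn v = 0.7203639892498483, dn v = 0.9937154149551545
m = k² = 0.026045118225
D = 1 − m·sn²u·sn²v = 0.9900087565460323
sn(u+v) = (sn u·cn v·dn v + sn v·cn u·dn u)/D = 0.3302937485111771/0.9900087565460323 = 0.3336270980708437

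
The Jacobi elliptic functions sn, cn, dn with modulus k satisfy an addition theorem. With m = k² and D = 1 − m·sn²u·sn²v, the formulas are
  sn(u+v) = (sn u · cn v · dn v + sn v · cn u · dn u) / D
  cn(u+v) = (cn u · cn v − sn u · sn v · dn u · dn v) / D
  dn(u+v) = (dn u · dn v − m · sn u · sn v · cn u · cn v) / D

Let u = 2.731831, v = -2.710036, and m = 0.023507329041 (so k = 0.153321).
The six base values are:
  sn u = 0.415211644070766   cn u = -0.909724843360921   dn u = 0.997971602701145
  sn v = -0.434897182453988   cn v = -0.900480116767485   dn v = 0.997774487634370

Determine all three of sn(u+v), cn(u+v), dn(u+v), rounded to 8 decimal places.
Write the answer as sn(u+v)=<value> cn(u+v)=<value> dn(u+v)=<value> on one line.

sn(u+v)=0.02179323 cn(u+v)=0.99976250 dn(u+v)=0.99999442

m = k² = 0.023507329041
D = 1 − m·sn²u·sn²v = 0.9992334940632842
sn(u+v) = (sn u·cn v·dn v + sn v·cn u·dn u)/D = 0.0217765293314558/0.9992334940632842 = 0.02179323397467762
cn(u+v) = (cn u·cn v − sn u·sn v·dn u·dn v)/D = 0.9989961753821662/0.9992334940632842 = 0.9997624992731649
dn(u+v) = (dn u·dn v − m·sn u·sn v·cn u·cn v)/D = 0.9992279159818662/0.9992334940632842 = 0.9999944176396696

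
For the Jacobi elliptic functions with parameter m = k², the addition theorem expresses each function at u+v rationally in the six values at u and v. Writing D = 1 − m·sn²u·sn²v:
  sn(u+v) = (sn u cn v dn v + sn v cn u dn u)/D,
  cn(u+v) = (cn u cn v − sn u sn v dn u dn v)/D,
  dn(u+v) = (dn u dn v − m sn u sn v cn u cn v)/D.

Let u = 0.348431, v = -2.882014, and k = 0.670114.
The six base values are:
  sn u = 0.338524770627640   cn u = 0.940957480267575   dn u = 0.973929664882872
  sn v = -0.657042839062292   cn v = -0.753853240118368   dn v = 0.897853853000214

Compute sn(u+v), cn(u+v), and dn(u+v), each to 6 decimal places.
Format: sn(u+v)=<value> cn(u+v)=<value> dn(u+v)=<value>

sn(u+v)=-0.850149 cn(u+v)=-0.526543 dn(u+v)=0.821855

m = k² = 0.449052772996
D = 1 − m·sn²u·sn²v = 0.9777840105560116
sn(u+v) = (sn u·cn v·dn v + sn v·cn u·dn u)/D = -0.8312619091651162/0.9777840105560116 = -0.8501488060665091
cn(u+v) = (cn u·cn v − sn u·sn v·dn u·dn v)/D = -0.5148448403841343/0.9777840105560116 = -0.5265425030742429
dn(u+v) = (dn u·dn v − m·sn u·sn v·cn u·cn v)/D = 0.8035967514739118/0.9777840105560116 = 0.8218550751478855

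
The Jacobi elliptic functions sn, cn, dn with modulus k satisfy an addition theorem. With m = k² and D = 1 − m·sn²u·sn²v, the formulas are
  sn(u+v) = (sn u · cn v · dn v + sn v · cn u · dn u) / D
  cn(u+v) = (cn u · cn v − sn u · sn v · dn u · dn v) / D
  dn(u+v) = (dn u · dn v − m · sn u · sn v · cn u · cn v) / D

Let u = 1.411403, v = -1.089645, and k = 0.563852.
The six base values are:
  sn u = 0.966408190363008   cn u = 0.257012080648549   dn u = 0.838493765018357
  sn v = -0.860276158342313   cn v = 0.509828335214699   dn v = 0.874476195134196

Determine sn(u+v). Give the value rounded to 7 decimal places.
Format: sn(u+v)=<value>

m = k² = 0.317929077904
D = 1 − m·sn²u·sn²v = 0.7802508375528961
sn(u+v) = (sn u·cn v·dn v + sn v·cn u·dn u)/D = 0.2454642978109518/0.7802508375528961 = 0.3145966476380884

sn(u+v)=0.3145966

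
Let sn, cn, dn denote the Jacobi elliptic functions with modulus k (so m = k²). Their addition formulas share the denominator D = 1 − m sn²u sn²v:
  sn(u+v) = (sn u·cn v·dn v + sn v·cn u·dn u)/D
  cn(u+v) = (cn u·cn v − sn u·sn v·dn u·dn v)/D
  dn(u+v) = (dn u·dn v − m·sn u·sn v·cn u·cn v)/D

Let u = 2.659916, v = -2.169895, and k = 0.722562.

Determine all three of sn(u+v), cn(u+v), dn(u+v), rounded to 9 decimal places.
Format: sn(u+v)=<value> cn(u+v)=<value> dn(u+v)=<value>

sn(u+v)=0.462055971 cn(u+v)=0.886850765 dn(u+v)=0.942621224

sn u = 0.8409523468996258, cn u = -0.5411091851410502, dn u = 0.794212424719894
sn v = -0.9787288816973024, cn v = -0.2051579297310924, dn v = 0.7070212538125042
m = k² = 0.522095843844
D = 1 − m·sn²u·sn²v = 0.6463140415431212
sn(u+v) = (sn u·cn v·dn v + sn v·cn u·dn u)/D = 0.2986332620317726/0.6463140415431212 = 0.4620559709932408
cn(u+v) = (cn u·cn v − sn u·sn v·dn u·dn v)/D = 0.573184102277851/0.6463140415431212 = 0.8868507651626024
dn(u+v) = (dn u·dn v − m·sn u·sn v·cn u·cn v)/D = 0.6092293328597821/0.6463140415431212 = 0.9426212238948164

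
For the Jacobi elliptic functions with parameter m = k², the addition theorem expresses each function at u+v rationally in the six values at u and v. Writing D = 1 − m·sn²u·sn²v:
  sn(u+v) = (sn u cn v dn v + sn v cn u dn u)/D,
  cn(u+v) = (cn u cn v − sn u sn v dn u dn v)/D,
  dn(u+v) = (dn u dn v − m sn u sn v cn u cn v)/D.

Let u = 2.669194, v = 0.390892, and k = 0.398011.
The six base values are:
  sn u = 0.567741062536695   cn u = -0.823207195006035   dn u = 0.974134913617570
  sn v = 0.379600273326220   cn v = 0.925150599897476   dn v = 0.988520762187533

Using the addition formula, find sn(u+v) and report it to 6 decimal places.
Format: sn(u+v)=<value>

sn(u+v)=0.216402

m = k² = 0.158412756121
D = 1 − m·sn²u·sn²v = 0.9926422708719506
sn(u+v) = (sn u·cn v·dn v + sn v·cn u·dn u)/D = 0.2148094572659392/0.9926422708719506 = 0.2164016822266169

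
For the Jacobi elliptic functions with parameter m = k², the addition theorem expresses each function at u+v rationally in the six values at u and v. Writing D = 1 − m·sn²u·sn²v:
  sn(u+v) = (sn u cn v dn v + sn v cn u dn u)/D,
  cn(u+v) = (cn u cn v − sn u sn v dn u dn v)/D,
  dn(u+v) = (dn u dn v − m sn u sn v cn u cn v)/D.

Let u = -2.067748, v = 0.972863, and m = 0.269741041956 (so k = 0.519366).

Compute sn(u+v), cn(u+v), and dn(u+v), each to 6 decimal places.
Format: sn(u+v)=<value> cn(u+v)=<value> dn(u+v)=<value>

sn u = -0.9495212907706615, cn u = -0.3137025954199564, dn u = 0.8699448201582508
sn v = 0.8068300648721217, cn v = 0.5907835867882992, dn v = 0.9079677261234905
m = k² = 0.269741041956
D = 1 − m·sn²u·sn²v = 0.8416855373964618
sn(u+v) = (sn u·cn v·dn v + sn v·cn u·dn u)/D = -0.7295221328829797/0.8416855373964618 = -0.8667395368816355
cn(u+v) = (cn u·cn v − sn u·sn v·dn u·dn v)/D = 0.4197999541403485/0.8416855373964618 = 0.4987610401847844
dn(u+v) = (dn u·dn v − m·sn u·sn v·cn u·cn v)/D = 0.7515834455021598/0.8416855373964618 = 0.8929504097539686

sn(u+v)=-0.866740 cn(u+v)=0.498761 dn(u+v)=0.892950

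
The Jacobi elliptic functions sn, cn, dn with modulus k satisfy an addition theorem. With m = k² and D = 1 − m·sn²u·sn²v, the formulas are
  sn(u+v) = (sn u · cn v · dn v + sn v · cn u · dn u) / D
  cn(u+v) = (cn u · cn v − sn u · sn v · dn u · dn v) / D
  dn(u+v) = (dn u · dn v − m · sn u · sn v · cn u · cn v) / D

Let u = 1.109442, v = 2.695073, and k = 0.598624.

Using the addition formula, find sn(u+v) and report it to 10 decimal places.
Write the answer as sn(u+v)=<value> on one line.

sn u = 0.865404913782511, cn u = 0.5010731834783066, dn u = 0.8553490332795303
sn v = 0.7012667859976519, cn v = -0.7128989373372102, dn v = 0.9076188903316082
m = k² = 0.358350693376
D = 1 − m·sn²u·sn²v = 0.8680183654550917
sn(u+v) = (sn u·cn v·dn v + sn v·cn u·dn u)/D = -0.2593944057364655/0.8680183654550917 = -0.2988351584018249

sn(u+v)=-0.2988351584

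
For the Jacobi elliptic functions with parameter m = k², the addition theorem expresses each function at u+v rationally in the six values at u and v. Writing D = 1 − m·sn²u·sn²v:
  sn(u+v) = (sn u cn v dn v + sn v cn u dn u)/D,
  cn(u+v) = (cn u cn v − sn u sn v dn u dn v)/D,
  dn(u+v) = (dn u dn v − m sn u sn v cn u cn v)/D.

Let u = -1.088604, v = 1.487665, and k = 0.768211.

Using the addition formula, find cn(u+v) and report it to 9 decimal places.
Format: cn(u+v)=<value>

cn(u+v)=0.923752430

sn u = -0.8356124639148703, cn u = 0.5493194063112277, dn u = 0.7667660198117408
sn v = 0.9568859932001148, cn v = 0.2904637602480382, dn v = 0.6779691612646832
m = k² = 0.590148140521
D = 1 − m·sn²u·sn²v = 0.6226961328455771
cn(u+v) = (cn u·cn v − sn u·sn v·dn u·dn v)/D = 0.5752170658092037/0.6226961328455771 = 0.9237524299060521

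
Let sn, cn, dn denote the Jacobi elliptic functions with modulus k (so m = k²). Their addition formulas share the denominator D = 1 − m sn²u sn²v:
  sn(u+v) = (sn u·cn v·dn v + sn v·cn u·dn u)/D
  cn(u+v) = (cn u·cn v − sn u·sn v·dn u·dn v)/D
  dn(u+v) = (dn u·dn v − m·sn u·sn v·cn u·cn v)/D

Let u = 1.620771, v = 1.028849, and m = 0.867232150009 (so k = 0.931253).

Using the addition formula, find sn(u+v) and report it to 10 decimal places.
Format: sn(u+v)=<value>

sn u = 0.9459314223835957, cn u = 0.3243666816233557, dn u = 0.4732996847013538
sn v = 0.7852916402708455, cn v = 0.6191260289478427, dn v = 0.6820503723942166
m = k² = 0.867232150009
D = 1 − m·sn²u·sn²v = 0.5214617878104581
sn(u+v) = (sn u·cn v·dn v + sn v·cn u·dn u)/D = 0.5200033746723557/0.5214617878104581 = 0.997203221458995

sn(u+v)=0.9972032215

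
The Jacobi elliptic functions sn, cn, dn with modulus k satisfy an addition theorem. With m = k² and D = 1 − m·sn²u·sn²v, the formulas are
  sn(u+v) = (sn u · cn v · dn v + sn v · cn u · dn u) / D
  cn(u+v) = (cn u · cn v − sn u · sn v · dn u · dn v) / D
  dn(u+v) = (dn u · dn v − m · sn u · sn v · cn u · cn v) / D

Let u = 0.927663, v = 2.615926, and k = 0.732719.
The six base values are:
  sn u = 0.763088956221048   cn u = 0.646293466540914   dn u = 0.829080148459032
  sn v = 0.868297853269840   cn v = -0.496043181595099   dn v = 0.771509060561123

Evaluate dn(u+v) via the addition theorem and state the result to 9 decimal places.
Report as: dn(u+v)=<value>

dn(u+v)=0.986114564

m = k² = 0.536877132961
D = 1 − m·sn²u·sn²v = 0.7642983092940067
dn(u+v) = (dn u·dn v − m·sn u·sn v·cn u·cn v)/D = 0.7536856938696624/0.7642983092940067 = 0.9861145637831552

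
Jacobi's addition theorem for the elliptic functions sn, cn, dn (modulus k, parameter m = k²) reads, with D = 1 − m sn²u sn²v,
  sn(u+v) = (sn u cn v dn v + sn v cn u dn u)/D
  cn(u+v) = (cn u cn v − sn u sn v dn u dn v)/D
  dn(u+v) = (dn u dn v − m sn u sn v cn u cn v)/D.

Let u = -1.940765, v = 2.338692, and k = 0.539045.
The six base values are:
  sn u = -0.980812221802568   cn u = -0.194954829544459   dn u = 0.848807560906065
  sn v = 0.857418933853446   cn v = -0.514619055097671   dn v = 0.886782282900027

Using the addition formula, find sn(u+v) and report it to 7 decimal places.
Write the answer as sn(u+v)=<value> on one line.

m = k² = 0.290569512025
D = 1 − m·sn²u·sn²v = 0.7945018478923978
sn(u+v) = (sn u·cn v·dn v + sn v·cn u·dn u)/D = 0.305713678729069/0.7945018478923978 = 0.3847866176020183

sn(u+v)=0.3847866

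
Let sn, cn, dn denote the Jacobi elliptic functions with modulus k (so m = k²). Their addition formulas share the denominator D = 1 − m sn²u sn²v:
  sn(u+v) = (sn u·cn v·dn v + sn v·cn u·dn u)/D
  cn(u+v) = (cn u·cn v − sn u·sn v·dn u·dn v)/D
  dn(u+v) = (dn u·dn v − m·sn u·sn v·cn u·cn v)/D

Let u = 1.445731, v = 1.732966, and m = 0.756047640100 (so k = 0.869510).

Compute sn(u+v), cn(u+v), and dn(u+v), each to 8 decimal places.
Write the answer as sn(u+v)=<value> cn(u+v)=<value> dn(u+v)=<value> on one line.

sn(u+v)=0.84590473 cn(u+v)=-0.53333402 dn(u+v)=0.67750016

sn u = 0.9287735182954505, cn u = 0.3706477461324842, dn u = 0.5897609659685914
sn v = 0.9759597452714633, cn v = 0.2179508559507406, dn v = 0.5290241677734162
m = k² = 0.7560476401
D = 1 − m·sn²u·sn²v = 0.3787983218899136
sn(u+v) = (sn u·cn v·dn v + sn v·cn u·dn u)/D = 0.3204272939947184/0.3787983218899136 = 0.8459047347306914
cn(u+v) = (cn u·cn v − sn u·sn v·dn u·dn v)/D = -0.2020260328023022/0.3787983218899136 = -0.5333340226914073
dn(u+v) = (dn u·dn v − m·sn u·sn v·cn u·cn v)/D = 0.2566359236868879/0.3787983218899136 = 0.6775001599966736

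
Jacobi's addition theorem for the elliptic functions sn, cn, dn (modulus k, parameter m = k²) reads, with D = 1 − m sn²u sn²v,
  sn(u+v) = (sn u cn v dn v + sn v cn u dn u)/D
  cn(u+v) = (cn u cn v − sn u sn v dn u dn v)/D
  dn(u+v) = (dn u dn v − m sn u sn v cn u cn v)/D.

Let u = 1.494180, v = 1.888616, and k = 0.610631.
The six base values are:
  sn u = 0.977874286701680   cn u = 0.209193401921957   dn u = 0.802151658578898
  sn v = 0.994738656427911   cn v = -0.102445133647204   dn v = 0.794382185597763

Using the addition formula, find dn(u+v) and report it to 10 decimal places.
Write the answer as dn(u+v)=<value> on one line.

dn(u+v)=0.9965986586

m = k² = 0.372870218161
D = 1 − m·sn²u·sn²v = 0.6471893060502399
dn(u+v) = (dn u·dn v − m·sn u·sn v·cn u·cn v)/D = 0.6449879942878648/0.6471893060502399 = 0.9965986586277057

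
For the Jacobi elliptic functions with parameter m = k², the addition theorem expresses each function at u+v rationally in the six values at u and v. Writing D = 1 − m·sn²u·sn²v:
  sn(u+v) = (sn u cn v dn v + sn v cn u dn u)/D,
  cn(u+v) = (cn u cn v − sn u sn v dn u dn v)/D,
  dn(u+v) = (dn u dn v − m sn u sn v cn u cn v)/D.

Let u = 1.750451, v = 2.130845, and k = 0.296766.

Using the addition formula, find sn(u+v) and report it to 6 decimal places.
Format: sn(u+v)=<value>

sn(u+v)=-0.615409

sn u = 0.990653117257064, cn u = -0.1364052831413132, dn u = 0.9558078301086398
sn v = 0.876639143973171, cn v = -0.4811484295453806, dn v = 0.9655664117518673
m = k² = 0.088070058756
D = 1 − m·sn²u·sn²v = 0.9335778047345209
sn(u+v) = (sn u·cn v·dn v + sn v·cn u·dn u)/D = -0.5745321707694225/0.9335778047345209 = -0.6154089866487354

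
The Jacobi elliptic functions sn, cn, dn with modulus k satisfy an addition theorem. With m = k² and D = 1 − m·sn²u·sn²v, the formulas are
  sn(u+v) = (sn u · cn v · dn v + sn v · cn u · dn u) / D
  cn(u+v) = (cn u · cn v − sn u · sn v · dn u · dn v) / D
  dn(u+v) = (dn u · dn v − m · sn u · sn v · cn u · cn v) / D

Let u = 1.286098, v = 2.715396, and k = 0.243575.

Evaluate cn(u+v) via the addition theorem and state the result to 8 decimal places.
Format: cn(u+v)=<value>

cn(u+v)=-0.69162939

sn u = 0.9554001254484734, cn u = 0.2953144092201417, dn u = 0.9725457922113284
sn v = 0.4559210359742034, cn v = -0.8900202295207728, dn v = 0.9938147125473269
m = k² = 0.059328780625
D = 1 − m·sn²u·sn²v = 0.9887431916549555
cn(u+v) = (cn u·cn v − sn u·sn v·dn u·dn v)/D = -0.683843853897079/0.9887431916549555 = -0.6916293934246598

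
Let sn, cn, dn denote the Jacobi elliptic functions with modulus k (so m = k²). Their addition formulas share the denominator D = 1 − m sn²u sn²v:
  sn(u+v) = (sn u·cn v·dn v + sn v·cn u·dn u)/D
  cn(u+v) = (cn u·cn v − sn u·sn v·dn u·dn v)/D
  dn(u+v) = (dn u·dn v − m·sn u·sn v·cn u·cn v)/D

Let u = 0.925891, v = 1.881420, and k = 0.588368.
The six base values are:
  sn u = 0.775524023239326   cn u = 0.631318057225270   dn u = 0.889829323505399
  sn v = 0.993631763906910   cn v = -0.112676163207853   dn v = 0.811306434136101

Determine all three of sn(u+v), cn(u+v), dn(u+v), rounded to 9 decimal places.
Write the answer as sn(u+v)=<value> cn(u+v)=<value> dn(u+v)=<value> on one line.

sn(u+v)=0.613380099 cn(u+v)=-0.789787854 dn(u+v)=0.932607143

m = k² = 0.346176903424
D = 1 − m·sn²u·sn²v = 0.7944395629741864
sn(u+v) = (sn u·cn v·dn v + sn v·cn u·dn u)/D = 0.4872934175193966/0.7944395629741864 = 0.6133800986636288
cn(u+v) = (cn u·cn v − sn u·sn v·dn u·dn v)/D = -0.6274387176935157/0.7944395629741864 = -0.7897878541503389
dn(u+v) = (dn u·dn v − m·sn u·sn v·cn u·cn v)/D = 0.7409000107788166/0.7944395629741864 = 0.9326071425812042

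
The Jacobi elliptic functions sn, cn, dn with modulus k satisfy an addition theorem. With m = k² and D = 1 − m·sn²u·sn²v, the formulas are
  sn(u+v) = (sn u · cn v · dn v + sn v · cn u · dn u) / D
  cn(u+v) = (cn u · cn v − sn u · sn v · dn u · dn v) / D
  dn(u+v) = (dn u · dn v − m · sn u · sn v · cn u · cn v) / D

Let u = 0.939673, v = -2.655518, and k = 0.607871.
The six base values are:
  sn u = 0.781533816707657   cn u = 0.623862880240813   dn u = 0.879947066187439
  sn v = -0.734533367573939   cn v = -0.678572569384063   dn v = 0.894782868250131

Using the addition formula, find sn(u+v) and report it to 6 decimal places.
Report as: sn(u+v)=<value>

m = k² = 0.369507152641
D = 1 − m·sn²u·sn²v = 0.8782296772609896
sn(u+v) = (sn u·cn v·dn v + sn v·cn u·dn u)/D = -0.8777619543177795/0.8782296772609896 = -0.9994674252586535

sn(u+v)=-0.999467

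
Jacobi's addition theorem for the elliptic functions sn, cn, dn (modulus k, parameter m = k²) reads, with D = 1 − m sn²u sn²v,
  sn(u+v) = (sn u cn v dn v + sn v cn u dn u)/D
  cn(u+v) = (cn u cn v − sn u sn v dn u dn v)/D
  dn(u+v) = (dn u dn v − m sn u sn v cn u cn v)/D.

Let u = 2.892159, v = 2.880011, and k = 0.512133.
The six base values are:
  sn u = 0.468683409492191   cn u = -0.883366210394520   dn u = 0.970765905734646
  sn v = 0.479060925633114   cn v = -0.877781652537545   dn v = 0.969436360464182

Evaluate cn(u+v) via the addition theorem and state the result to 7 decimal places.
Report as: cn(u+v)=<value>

m = k² = 0.262280209689
D = 1 − m·sn²u·sn²v = 0.9867777251071486
cn(u+v) = (cn u·cn v − sn u·sn v·dn u·dn v)/D = 0.5641003882905848/0.9867777251071486 = 0.5716590210113755

cn(u+v)=0.5716590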